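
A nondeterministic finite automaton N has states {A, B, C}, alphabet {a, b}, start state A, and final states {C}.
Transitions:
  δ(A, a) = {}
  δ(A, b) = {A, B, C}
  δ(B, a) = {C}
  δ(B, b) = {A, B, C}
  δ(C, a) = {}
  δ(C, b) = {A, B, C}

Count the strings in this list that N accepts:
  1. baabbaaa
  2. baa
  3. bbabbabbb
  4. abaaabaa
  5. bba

2

baabbaaa: rejected
baa: rejected
bbabbabbb: accepted
abaaabaa: rejected
bba: accepted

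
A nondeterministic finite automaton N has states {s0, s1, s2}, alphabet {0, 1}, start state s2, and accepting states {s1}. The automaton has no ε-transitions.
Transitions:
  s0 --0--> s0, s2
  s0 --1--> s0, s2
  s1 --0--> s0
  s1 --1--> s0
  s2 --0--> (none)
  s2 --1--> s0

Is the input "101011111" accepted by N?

rejected

Start: {s2}
read 1: {s0}
read 0: {s0, s2}
read 1: {s0, s2}
read 0: {s0, s2}
read 1: {s0, s2}
read 1: {s0, s2}
read 1: {s0, s2}
read 1: {s0, s2}
read 1: {s0, s2}
Reachable ∩ accepting = {} — empty.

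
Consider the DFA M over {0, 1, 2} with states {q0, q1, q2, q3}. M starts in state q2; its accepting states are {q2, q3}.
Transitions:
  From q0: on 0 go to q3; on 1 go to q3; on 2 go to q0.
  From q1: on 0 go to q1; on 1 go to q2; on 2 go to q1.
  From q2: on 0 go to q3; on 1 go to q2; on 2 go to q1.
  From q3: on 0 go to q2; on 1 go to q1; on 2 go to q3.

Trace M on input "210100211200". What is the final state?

q2 --2--> q1
q1 --1--> q2
q2 --0--> q3
q3 --1--> q1
q1 --0--> q1
q1 --0--> q1
q1 --2--> q1
q1 --1--> q2
q2 --1--> q2
q2 --2--> q1
q1 --0--> q1
q1 --0--> q1

q1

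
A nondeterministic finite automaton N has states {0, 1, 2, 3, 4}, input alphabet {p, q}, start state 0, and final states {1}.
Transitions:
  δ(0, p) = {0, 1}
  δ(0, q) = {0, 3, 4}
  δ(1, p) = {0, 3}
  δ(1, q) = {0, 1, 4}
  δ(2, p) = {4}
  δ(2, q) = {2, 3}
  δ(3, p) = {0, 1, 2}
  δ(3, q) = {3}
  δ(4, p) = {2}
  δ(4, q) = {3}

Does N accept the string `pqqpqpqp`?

accepted

Start: {0}
read p: {0, 1}
read q: {0, 1, 3, 4}
read q: {0, 1, 3, 4}
read p: {0, 1, 2, 3}
read q: {0, 1, 2, 3, 4}
read p: {0, 1, 2, 3, 4}
read q: {0, 1, 2, 3, 4}
read p: {0, 1, 2, 3, 4}
Reachable ∩ accepting = {1} — nonempty.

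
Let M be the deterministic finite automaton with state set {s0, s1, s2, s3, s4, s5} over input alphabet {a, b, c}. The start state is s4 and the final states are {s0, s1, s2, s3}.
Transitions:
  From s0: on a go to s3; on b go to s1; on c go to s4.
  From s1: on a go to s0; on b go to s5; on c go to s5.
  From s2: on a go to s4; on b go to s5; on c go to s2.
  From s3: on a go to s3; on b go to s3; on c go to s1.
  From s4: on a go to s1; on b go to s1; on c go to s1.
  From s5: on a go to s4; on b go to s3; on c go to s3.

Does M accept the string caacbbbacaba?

s4 --c--> s1
s1 --a--> s0
s0 --a--> s3
s3 --c--> s1
s1 --b--> s5
s5 --b--> s3
s3 --b--> s3
s3 --a--> s3
s3 --c--> s1
s1 --a--> s0
s0 --b--> s1
s1 --a--> s0
End in state s0, which is an accepting state.

accepted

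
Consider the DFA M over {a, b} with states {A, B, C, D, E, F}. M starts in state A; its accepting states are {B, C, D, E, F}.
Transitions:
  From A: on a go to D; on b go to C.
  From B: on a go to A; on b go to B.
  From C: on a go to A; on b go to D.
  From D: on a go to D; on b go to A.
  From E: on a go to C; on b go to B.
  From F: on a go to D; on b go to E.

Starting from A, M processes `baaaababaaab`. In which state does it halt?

A --b--> C
C --a--> A
A --a--> D
D --a--> D
D --a--> D
D --b--> A
A --a--> D
D --b--> A
A --a--> D
D --a--> D
D --a--> D
D --b--> A

A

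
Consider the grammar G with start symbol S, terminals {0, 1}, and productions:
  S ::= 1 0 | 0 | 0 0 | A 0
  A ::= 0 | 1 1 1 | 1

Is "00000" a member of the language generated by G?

no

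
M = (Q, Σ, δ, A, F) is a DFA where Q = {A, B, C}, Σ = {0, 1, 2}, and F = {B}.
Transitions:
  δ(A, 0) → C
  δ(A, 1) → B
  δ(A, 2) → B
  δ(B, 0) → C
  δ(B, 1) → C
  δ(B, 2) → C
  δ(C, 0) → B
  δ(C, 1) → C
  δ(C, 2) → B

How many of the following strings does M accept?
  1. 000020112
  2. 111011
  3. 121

1

000020112: accepted
111011: rejected
121: rejected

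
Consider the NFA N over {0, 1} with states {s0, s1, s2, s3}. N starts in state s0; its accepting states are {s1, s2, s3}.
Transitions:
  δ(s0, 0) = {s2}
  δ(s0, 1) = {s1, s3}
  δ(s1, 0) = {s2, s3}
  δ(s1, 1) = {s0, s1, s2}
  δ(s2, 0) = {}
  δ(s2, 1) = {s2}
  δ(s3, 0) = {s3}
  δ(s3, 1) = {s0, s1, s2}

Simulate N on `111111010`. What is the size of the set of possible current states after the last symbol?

2

Start: {s0}
read 1: {s1, s3}
read 1: {s0, s1, s2}
read 1: {s0, s1, s2, s3}
read 1: {s0, s1, s2, s3}
read 1: {s0, s1, s2, s3}
read 1: {s0, s1, s2, s3}
read 0: {s2, s3}
read 1: {s0, s1, s2}
read 0: {s2, s3}
Final reachable set {s2, s3} has 2 states.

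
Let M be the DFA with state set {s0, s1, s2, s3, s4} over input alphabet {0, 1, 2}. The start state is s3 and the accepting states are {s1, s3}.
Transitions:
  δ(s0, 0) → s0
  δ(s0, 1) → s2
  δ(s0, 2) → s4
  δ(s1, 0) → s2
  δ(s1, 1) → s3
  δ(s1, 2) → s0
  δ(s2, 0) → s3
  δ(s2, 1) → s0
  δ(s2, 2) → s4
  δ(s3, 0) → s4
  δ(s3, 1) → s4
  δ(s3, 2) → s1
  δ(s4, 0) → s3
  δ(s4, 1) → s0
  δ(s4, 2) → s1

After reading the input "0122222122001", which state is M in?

s2

s3 --0--> s4
s4 --1--> s0
s0 --2--> s4
s4 --2--> s1
s1 --2--> s0
s0 --2--> s4
s4 --2--> s1
s1 --1--> s3
s3 --2--> s1
s1 --2--> s0
s0 --0--> s0
s0 --0--> s0
s0 --1--> s2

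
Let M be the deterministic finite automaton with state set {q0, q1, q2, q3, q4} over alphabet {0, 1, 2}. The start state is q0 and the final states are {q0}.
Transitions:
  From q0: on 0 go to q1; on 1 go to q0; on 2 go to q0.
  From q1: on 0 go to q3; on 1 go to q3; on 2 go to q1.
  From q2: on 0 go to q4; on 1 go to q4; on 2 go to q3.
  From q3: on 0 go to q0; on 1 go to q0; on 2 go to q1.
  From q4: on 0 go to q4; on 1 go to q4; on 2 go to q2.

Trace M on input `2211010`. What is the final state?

q0

q0 --2--> q0
q0 --2--> q0
q0 --1--> q0
q0 --1--> q0
q0 --0--> q1
q1 --1--> q3
q3 --0--> q0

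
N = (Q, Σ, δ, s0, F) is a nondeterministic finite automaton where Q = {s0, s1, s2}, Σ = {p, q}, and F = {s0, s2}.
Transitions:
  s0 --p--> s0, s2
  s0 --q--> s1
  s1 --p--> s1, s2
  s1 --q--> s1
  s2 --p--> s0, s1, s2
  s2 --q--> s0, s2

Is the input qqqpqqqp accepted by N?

accepted

Start: {s0}
read q: {s1}
read q: {s1}
read q: {s1}
read p: {s1, s2}
read q: {s0, s1, s2}
read q: {s0, s1, s2}
read q: {s0, s1, s2}
read p: {s0, s1, s2}
Reachable ∩ accepting = {s0, s2} — nonempty.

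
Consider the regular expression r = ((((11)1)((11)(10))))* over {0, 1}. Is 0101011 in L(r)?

0101011 cannot be split into zero or more pieces each matching (((11)1)((11)(10))).

no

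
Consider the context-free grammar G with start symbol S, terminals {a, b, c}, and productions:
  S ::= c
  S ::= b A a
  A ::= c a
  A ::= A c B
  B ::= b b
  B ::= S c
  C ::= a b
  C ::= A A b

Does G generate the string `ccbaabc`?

no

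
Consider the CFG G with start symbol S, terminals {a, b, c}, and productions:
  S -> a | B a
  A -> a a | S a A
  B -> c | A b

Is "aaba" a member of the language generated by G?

yes

S ⇒ Ba ⇒ Aba ⇒ aaba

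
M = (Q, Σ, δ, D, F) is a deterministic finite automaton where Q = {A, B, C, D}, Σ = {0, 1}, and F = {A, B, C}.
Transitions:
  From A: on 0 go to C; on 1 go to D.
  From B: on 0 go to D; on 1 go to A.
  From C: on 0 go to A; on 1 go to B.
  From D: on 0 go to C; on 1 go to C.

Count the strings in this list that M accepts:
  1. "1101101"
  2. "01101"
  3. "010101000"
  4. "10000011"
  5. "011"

5

"1101101": accepted
"01101": accepted
"010101000": accepted
"10000011": accepted
"011": accepted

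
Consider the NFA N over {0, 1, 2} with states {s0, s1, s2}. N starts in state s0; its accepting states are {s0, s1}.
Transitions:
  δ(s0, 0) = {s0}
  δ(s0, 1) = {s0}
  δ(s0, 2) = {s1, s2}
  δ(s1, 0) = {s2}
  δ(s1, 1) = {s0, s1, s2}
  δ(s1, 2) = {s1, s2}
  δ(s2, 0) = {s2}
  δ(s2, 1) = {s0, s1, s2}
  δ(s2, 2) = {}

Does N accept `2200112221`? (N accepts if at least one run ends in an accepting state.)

accepted

Start: {s0}
read 2: {s1, s2}
read 2: {s1, s2}
read 0: {s2}
read 0: {s2}
read 1: {s0, s1, s2}
read 1: {s0, s1, s2}
read 2: {s1, s2}
read 2: {s1, s2}
read 2: {s1, s2}
read 1: {s0, s1, s2}
Reachable ∩ accepting = {s0, s1} — nonempty.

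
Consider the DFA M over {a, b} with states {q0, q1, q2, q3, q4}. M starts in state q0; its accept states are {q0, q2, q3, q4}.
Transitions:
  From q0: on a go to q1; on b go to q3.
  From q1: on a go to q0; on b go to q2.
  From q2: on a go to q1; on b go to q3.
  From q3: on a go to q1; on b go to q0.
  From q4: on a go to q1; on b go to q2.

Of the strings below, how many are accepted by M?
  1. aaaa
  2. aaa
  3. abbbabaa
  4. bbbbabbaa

aaaa: accepted
aaa: rejected
abbbabaa: accepted
bbbbabbaa: accepted

3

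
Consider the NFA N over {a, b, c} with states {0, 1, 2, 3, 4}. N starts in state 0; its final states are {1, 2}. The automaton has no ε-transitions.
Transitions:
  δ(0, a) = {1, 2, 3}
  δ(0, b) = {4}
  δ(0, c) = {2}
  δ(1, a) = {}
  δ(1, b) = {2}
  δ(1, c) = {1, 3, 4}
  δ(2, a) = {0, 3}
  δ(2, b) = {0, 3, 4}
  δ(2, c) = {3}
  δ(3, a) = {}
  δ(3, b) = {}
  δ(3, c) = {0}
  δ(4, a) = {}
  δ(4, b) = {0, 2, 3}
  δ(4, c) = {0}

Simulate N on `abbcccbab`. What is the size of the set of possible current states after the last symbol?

Start: {0}
read a: {1, 2, 3}
read b: {0, 2, 3, 4}
read b: {0, 2, 3, 4}
read c: {0, 2, 3}
read c: {0, 2, 3}
read c: {0, 2, 3}
read b: {0, 3, 4}
read a: {1, 2, 3}
read b: {0, 2, 3, 4}
Final reachable set {0, 2, 3, 4} has 4 states.

4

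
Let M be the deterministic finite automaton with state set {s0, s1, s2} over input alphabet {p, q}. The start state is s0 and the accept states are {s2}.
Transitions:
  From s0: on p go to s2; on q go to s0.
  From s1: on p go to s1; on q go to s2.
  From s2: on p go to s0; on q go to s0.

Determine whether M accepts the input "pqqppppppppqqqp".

accepted

s0 --p--> s2
s2 --q--> s0
s0 --q--> s0
s0 --p--> s2
s2 --p--> s0
s0 --p--> s2
s2 --p--> s0
s0 --p--> s2
s2 --p--> s0
s0 --p--> s2
s2 --p--> s0
s0 --q--> s0
s0 --q--> s0
s0 --q--> s0
s0 --p--> s2
End in state s2, which is an accepting state.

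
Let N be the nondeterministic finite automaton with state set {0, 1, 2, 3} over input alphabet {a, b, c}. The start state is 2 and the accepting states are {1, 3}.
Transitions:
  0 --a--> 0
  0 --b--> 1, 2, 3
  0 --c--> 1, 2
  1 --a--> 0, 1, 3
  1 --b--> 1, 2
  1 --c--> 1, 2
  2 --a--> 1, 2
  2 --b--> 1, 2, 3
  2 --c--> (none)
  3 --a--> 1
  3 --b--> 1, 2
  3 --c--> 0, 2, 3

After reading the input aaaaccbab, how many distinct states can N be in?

3

Start: {2}
read a: {1, 2}
read a: {0, 1, 2, 3}
read a: {0, 1, 2, 3}
read a: {0, 1, 2, 3}
read c: {0, 1, 2, 3}
read c: {0, 1, 2, 3}
read b: {1, 2, 3}
read a: {0, 1, 2, 3}
read b: {1, 2, 3}
Final reachable set {1, 2, 3} has 3 states.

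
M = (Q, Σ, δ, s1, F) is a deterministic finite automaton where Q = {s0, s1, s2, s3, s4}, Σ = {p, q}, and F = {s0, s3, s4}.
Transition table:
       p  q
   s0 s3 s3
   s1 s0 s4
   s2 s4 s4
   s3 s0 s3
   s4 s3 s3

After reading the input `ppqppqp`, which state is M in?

s1 --p--> s0
s0 --p--> s3
s3 --q--> s3
s3 --p--> s0
s0 --p--> s3
s3 --q--> s3
s3 --p--> s0

s0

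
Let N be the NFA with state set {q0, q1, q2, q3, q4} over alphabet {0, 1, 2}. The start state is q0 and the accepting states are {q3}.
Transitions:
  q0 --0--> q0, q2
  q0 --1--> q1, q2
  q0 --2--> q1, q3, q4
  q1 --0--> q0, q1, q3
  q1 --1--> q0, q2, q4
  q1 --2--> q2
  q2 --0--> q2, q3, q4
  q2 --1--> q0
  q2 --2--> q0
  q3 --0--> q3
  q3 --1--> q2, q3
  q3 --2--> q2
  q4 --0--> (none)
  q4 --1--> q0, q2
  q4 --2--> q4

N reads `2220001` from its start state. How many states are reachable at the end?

Start: {q0}
read 2: {q1, q3, q4}
read 2: {q2, q4}
read 2: {q0, q4}
read 0: {q0, q2}
read 0: {q0, q2, q3, q4}
read 0: {q0, q2, q3, q4}
read 1: {q0, q1, q2, q3}
Final reachable set {q0, q1, q2, q3} has 4 states.

4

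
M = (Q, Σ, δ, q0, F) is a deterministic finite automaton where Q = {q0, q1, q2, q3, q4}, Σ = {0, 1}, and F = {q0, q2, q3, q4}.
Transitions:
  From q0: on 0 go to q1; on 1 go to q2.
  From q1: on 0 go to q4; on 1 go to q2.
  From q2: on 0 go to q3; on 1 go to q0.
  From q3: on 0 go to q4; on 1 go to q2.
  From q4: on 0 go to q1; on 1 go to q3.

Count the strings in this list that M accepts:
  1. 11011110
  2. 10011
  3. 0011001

11011110: rejected
10011: accepted
0011001: accepted

2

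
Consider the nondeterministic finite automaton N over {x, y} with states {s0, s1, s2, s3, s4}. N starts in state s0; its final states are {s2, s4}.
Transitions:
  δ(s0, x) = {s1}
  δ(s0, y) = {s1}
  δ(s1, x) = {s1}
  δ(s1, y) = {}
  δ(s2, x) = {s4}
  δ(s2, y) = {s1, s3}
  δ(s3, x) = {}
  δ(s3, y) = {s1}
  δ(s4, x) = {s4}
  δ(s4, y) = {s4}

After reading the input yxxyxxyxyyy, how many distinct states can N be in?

Start: {s0}
read y: {s1}
read x: {s1}
read x: {s1}
read y: {}
The reachable set is empty and stays empty for the remaining 7 symbols.
Final reachable set {} has 0 states.

0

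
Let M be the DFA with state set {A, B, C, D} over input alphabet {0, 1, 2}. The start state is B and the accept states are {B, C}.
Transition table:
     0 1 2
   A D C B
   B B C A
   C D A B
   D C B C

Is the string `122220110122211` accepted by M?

rejected

B --1--> C
C --2--> B
B --2--> A
A --2--> B
B --2--> A
A --0--> D
D --1--> B
B --1--> C
C --0--> D
D --1--> B
B --2--> A
A --2--> B
B --2--> A
A --1--> C
C --1--> A
End in state A, which is not an accepting state.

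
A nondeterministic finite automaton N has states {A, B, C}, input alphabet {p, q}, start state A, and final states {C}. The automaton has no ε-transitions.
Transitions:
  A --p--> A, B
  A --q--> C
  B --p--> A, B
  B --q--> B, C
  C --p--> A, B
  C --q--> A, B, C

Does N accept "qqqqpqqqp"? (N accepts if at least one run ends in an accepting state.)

rejected

Start: {A}
read q: {C}
read q: {A, B, C}
read q: {A, B, C}
read q: {A, B, C}
read p: {A, B}
read q: {B, C}
read q: {A, B, C}
read q: {A, B, C}
read p: {A, B}
Reachable ∩ accepting = {} — empty.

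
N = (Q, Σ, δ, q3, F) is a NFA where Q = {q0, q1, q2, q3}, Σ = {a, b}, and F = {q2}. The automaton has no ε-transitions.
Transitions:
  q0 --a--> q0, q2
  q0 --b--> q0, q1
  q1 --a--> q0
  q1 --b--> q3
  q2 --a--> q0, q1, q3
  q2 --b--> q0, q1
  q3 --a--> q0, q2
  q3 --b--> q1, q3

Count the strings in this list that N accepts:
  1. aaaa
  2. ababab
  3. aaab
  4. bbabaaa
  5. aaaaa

3

aaaa: accepted
ababab: rejected
aaab: rejected
bbabaaa: accepted
aaaaa: accepted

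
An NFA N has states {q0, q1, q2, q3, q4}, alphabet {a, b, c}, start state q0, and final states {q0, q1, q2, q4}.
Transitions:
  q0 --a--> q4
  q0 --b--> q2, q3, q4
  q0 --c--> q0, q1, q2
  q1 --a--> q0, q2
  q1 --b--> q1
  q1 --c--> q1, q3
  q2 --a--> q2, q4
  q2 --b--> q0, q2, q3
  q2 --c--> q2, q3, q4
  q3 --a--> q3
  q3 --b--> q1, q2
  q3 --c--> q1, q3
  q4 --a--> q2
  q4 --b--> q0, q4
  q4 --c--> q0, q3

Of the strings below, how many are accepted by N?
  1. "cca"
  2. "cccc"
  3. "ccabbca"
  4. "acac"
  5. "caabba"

"cca": accepted
"cccc": accepted
"ccabbca": accepted
"acac": accepted
"caabba": accepted

5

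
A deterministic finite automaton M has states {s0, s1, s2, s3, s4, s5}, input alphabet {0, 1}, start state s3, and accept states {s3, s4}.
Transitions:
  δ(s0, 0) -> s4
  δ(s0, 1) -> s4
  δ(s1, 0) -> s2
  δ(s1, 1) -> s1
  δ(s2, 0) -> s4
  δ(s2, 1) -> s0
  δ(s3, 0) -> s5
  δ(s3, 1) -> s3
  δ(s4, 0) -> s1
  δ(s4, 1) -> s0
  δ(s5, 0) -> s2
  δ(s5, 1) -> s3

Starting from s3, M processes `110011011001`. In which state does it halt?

s3 --1--> s3
s3 --1--> s3
s3 --0--> s5
s5 --0--> s2
s2 --1--> s0
s0 --1--> s4
s4 --0--> s1
s1 --1--> s1
s1 --1--> s1
s1 --0--> s2
s2 --0--> s4
s4 --1--> s0

s0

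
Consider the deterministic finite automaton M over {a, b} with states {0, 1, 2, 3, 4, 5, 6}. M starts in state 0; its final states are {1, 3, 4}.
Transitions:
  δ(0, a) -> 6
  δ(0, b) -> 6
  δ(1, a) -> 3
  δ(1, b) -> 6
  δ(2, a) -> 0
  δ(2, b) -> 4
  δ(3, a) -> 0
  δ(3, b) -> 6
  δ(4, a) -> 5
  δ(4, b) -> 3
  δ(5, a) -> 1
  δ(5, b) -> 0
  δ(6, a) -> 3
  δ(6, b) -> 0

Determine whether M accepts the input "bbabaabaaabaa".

accepted

0 --b--> 6
6 --b--> 0
0 --a--> 6
6 --b--> 0
0 --a--> 6
6 --a--> 3
3 --b--> 6
6 --a--> 3
3 --a--> 0
0 --a--> 6
6 --b--> 0
0 --a--> 6
6 --a--> 3
End in state 3, which is an accepting state.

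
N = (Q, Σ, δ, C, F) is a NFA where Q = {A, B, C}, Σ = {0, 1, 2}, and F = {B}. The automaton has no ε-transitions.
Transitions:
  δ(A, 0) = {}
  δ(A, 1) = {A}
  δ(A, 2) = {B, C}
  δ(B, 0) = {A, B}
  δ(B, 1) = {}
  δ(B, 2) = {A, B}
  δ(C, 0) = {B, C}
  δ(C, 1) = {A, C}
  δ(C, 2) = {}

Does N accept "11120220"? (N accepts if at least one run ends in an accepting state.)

Start: {C}
read 1: {A, C}
read 1: {A, C}
read 1: {A, C}
read 2: {B, C}
read 0: {A, B, C}
read 2: {A, B, C}
read 2: {A, B, C}
read 0: {A, B, C}
Reachable ∩ accepting = {B} — nonempty.

accepted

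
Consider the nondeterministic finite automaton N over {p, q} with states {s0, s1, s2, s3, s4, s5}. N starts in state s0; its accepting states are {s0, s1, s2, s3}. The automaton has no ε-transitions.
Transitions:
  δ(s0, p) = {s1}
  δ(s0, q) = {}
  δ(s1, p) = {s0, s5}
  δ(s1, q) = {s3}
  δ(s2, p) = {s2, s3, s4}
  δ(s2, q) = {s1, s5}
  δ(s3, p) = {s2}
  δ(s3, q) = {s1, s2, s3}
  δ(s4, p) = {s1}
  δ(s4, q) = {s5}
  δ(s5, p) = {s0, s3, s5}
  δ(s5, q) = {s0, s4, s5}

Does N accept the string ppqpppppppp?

accepted

Start: {s0}
read p: {s1}
read p: {s0, s5}
read q: {s0, s4, s5}
read p: {s0, s1, s3, s5}
read p: {s0, s1, s2, s3, s5}
read p: {s0, s1, s2, s3, s4, s5}
read p: {s0, s1, s2, s3, s4, s5}
read p: {s0, s1, s2, s3, s4, s5}
read p: {s0, s1, s2, s3, s4, s5}
read p: {s0, s1, s2, s3, s4, s5}
read p: {s0, s1, s2, s3, s4, s5}
Reachable ∩ accepting = {s0, s1, s2, s3} — nonempty.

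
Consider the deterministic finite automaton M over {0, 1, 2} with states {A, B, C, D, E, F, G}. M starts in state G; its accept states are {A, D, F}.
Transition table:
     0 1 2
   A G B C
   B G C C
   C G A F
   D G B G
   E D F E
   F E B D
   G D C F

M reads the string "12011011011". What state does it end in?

A

G --1--> C
C --2--> F
F --0--> E
E --1--> F
F --1--> B
B --0--> G
G --1--> C
C --1--> A
A --0--> G
G --1--> C
C --1--> A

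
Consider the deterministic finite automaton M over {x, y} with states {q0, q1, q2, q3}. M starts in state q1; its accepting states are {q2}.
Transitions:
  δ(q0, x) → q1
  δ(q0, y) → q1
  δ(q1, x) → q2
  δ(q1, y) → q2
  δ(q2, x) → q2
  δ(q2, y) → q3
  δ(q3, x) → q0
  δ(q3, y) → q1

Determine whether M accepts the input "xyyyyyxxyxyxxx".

accepted

q1 --x--> q2
q2 --y--> q3
q3 --y--> q1
q1 --y--> q2
q2 --y--> q3
q3 --y--> q1
q1 --x--> q2
q2 --x--> q2
q2 --y--> q3
q3 --x--> q0
q0 --y--> q1
q1 --x--> q2
q2 --x--> q2
q2 --x--> q2
End in state q2, which is an accepting state.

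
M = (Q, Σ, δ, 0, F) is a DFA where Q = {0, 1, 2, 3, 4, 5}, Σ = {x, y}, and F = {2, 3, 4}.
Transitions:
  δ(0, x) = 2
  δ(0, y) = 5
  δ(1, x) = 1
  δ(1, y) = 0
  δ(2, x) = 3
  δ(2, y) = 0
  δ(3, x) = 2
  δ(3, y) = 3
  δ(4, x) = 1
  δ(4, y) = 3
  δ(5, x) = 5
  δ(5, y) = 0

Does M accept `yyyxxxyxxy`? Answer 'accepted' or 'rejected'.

accepted

0 --y--> 5
5 --y--> 0
0 --y--> 5
5 --x--> 5
5 --x--> 5
5 --x--> 5
5 --y--> 0
0 --x--> 2
2 --x--> 3
3 --y--> 3
End in state 3, which is an accepting state.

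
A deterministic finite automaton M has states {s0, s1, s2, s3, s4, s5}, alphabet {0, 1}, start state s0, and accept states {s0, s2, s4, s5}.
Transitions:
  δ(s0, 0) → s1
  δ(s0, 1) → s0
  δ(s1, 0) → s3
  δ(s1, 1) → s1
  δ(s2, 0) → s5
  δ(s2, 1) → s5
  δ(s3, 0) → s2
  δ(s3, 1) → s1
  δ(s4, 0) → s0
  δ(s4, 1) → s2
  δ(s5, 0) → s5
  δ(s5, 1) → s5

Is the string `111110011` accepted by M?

rejected

s0 --1--> s0
s0 --1--> s0
s0 --1--> s0
s0 --1--> s0
s0 --1--> s0
s0 --0--> s1
s1 --0--> s3
s3 --1--> s1
s1 --1--> s1
End in state s1, which is not an accepting state.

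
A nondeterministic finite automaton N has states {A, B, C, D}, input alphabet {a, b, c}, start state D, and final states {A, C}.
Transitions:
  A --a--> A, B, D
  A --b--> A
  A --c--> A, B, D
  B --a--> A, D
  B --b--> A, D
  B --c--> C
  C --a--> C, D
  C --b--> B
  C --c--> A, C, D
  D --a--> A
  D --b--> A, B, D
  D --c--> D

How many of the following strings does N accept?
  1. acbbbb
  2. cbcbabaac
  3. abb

acbbbb: accepted
cbcbabaac: accepted
abb: accepted

3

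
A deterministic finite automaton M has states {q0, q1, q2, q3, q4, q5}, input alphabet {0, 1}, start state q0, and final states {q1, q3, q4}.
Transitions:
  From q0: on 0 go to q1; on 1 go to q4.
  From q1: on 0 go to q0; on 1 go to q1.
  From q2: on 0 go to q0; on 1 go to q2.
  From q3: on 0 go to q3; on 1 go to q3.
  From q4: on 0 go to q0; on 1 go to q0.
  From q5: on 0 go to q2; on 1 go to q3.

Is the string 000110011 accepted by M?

accepted

q0 --0--> q1
q1 --0--> q0
q0 --0--> q1
q1 --1--> q1
q1 --1--> q1
q1 --0--> q0
q0 --0--> q1
q1 --1--> q1
q1 --1--> q1
End in state q1, which is an accepting state.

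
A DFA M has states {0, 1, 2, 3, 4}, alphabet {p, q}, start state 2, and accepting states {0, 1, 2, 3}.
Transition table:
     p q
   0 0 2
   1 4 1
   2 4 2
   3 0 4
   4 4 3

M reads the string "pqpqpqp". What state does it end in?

0

2 --p--> 4
4 --q--> 3
3 --p--> 0
0 --q--> 2
2 --p--> 4
4 --q--> 3
3 --p--> 0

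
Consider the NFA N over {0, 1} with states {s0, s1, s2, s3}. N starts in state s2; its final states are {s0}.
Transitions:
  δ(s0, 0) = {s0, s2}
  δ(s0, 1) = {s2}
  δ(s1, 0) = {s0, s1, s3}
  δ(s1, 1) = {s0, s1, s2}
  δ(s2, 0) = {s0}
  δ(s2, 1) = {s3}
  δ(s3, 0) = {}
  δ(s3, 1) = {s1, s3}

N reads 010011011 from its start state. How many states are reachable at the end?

4

Start: {s2}
read 0: {s0}
read 1: {s2}
read 0: {s0}
read 0: {s0, s2}
read 1: {s2, s3}
read 1: {s1, s3}
read 0: {s0, s1, s3}
read 1: {s0, s1, s2, s3}
read 1: {s0, s1, s2, s3}
Final reachable set {s0, s1, s2, s3} has 4 states.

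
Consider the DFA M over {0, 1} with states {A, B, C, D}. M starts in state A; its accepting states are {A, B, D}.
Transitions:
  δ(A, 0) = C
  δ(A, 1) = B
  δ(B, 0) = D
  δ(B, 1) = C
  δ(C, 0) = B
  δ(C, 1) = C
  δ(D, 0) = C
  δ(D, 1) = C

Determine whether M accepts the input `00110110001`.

A --0--> C
C --0--> B
B --1--> C
C --1--> C
C --0--> B
B --1--> C
C --1--> C
C --0--> B
B --0--> D
D --0--> C
C --1--> C
End in state C, which is not an accepting state.

rejected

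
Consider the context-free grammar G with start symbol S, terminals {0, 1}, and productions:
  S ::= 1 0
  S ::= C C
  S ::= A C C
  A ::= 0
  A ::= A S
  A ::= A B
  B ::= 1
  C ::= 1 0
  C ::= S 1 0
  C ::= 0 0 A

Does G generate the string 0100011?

no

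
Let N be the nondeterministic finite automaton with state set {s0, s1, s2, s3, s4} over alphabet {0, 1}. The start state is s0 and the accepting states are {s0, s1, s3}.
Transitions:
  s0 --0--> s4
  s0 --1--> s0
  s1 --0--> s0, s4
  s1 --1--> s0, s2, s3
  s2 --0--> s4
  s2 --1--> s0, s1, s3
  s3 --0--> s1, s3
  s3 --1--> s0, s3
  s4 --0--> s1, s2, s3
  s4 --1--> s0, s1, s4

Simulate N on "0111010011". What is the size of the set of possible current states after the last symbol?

Start: {s0}
read 0: {s4}
read 1: {s0, s1, s4}
read 1: {s0, s1, s2, s3, s4}
read 1: {s0, s1, s2, s3, s4}
read 0: {s0, s1, s2, s3, s4}
read 1: {s0, s1, s2, s3, s4}
read 0: {s0, s1, s2, s3, s4}
read 0: {s0, s1, s2, s3, s4}
read 1: {s0, s1, s2, s3, s4}
read 1: {s0, s1, s2, s3, s4}
Final reachable set {s0, s1, s2, s3, s4} has 5 states.

5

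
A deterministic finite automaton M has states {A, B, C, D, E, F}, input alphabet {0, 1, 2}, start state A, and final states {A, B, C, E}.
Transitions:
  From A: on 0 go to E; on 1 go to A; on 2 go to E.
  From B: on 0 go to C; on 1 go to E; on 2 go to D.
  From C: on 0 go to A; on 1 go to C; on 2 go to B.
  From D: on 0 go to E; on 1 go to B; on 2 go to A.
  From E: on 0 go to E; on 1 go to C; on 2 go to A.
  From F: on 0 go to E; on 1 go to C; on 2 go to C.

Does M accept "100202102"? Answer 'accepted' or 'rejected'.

accepted

A --1--> A
A --0--> E
E --0--> E
E --2--> A
A --0--> E
E --2--> A
A --1--> A
A --0--> E
E --2--> A
End in state A, which is an accepting state.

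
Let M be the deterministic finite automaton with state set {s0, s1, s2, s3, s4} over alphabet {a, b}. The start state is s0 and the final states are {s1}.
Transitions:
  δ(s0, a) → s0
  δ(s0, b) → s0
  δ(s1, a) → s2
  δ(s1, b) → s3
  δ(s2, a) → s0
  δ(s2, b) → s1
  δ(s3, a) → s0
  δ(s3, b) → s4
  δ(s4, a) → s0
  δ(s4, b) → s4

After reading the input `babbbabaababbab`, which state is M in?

s0

s0 --b--> s0
s0 --a--> s0
s0 --b--> s0
s0 --b--> s0
s0 --b--> s0
s0 --a--> s0
s0 --b--> s0
s0 --a--> s0
s0 --a--> s0
s0 --b--> s0
s0 --a--> s0
s0 --b--> s0
s0 --b--> s0
s0 --a--> s0
s0 --b--> s0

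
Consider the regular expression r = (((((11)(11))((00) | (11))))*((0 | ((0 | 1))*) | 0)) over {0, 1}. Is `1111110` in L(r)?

Split as ε·1111110: ((((11)(11))((00)|(11))))* matches ε and ((0|((0|1))*)|0) matches 1111110.

yes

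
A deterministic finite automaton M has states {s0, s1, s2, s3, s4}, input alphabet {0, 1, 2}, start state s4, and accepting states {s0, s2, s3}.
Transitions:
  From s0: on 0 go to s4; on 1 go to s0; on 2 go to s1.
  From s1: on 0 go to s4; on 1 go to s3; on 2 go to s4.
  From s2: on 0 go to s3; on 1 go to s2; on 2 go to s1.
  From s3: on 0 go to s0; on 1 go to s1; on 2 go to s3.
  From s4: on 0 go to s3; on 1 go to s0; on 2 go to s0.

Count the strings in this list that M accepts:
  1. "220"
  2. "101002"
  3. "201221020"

1

"220": rejected
"101002": accepted
"201221020": rejected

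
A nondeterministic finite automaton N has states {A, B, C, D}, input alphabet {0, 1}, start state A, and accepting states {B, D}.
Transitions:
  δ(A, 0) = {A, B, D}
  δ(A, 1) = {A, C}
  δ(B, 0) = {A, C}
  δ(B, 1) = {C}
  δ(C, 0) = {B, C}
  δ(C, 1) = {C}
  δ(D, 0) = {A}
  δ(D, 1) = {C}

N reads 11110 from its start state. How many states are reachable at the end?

4

Start: {A}
read 1: {A, C}
read 1: {A, C}
read 1: {A, C}
read 1: {A, C}
read 0: {A, B, C, D}
Final reachable set {A, B, C, D} has 4 states.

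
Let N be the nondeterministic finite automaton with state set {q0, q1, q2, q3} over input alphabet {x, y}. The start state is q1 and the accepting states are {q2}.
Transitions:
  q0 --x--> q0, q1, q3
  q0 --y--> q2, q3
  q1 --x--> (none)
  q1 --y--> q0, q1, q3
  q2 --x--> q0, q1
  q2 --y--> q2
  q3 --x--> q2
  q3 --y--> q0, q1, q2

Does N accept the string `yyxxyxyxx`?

Start: {q1}
read y: {q0, q1, q3}
read y: {q0, q1, q2, q3}
read x: {q0, q1, q2, q3}
read x: {q0, q1, q2, q3}
read y: {q0, q1, q2, q3}
read x: {q0, q1, q2, q3}
read y: {q0, q1, q2, q3}
read x: {q0, q1, q2, q3}
read x: {q0, q1, q2, q3}
Reachable ∩ accepting = {q2} — nonempty.

accepted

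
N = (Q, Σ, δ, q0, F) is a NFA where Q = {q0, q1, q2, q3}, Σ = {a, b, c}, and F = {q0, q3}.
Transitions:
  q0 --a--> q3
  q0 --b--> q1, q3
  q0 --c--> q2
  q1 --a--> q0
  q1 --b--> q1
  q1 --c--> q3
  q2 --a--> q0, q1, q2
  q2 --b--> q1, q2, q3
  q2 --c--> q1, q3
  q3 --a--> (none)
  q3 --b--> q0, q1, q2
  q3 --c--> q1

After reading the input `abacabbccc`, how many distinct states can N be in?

2

Start: {q0}
read a: {q3}
read b: {q0, q1, q2}
read a: {q0, q1, q2, q3}
read c: {q1, q2, q3}
read a: {q0, q1, q2}
read b: {q1, q2, q3}
read b: {q0, q1, q2, q3}
read c: {q1, q2, q3}
read c: {q1, q3}
read c: {q1, q3}
Final reachable set {q1, q3} has 2 states.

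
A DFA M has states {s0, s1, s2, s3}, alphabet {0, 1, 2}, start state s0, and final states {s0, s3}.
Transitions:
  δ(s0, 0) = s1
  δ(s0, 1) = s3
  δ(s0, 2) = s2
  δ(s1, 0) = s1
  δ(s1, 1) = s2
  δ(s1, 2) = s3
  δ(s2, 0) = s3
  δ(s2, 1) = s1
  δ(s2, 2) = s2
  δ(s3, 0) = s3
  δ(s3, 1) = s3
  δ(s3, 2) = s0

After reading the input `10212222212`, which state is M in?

s0 --1--> s3
s3 --0--> s3
s3 --2--> s0
s0 --1--> s3
s3 --2--> s0
s0 --2--> s2
s2 --2--> s2
s2 --2--> s2
s2 --2--> s2
s2 --1--> s1
s1 --2--> s3

s3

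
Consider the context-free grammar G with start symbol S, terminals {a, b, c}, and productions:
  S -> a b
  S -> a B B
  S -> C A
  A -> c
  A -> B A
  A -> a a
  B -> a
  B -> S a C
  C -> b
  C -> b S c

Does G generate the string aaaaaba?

S ⇒ aBB ⇒ aSaCB ⇒ aaBBaCB ⇒ aaaBaCB ⇒ aaaaaCB ⇒ aaaaabB ⇒ aaaaaba

yes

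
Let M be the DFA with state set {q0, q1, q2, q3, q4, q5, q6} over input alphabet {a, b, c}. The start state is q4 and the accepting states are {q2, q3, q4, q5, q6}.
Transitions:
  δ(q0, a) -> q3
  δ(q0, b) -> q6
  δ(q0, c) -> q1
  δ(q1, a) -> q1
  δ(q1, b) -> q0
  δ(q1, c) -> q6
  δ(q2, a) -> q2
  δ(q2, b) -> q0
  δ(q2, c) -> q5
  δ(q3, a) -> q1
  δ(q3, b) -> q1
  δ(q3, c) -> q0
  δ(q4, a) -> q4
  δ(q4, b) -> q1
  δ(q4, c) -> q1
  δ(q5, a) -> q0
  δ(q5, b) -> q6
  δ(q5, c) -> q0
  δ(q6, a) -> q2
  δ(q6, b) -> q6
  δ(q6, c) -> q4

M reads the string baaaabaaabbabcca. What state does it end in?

q2

q4 --b--> q1
q1 --a--> q1
q1 --a--> q1
q1 --a--> q1
q1 --a--> q1
q1 --b--> q0
q0 --a--> q3
q3 --a--> q1
q1 --a--> q1
q1 --b--> q0
q0 --b--> q6
q6 --a--> q2
q2 --b--> q0
q0 --c--> q1
q1 --c--> q6
q6 --a--> q2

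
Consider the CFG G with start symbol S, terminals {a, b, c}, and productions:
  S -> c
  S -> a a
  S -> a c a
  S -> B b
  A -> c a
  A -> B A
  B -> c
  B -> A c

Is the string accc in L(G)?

no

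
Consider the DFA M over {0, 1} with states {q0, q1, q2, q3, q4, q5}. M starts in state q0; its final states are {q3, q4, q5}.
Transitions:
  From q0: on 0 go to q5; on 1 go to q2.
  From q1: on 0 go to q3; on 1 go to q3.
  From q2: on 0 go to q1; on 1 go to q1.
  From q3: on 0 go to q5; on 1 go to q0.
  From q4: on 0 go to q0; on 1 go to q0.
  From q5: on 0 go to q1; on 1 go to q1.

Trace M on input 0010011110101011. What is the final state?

q0 --0--> q5
q5 --0--> q1
q1 --1--> q3
q3 --0--> q5
q5 --0--> q1
q1 --1--> q3
q3 --1--> q0
q0 --1--> q2
q2 --1--> q1
q1 --0--> q3
q3 --1--> q0
q0 --0--> q5
q5 --1--> q1
q1 --0--> q3
q3 --1--> q0
q0 --1--> q2

q2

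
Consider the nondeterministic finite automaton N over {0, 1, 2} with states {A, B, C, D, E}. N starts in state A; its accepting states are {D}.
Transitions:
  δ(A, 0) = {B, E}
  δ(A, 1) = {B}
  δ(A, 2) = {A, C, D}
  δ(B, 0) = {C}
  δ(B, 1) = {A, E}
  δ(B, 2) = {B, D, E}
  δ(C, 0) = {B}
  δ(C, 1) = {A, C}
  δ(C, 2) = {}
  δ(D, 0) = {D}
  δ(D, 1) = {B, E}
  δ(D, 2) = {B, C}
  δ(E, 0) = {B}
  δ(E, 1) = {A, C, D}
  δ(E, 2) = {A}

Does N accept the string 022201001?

rejected

Start: {A}
read 0: {B, E}
read 2: {A, B, D, E}
read 2: {A, B, C, D, E}
read 2: {A, B, C, D, E}
read 0: {B, C, D, E}
read 1: {A, B, C, D, E}
read 0: {B, C, D, E}
read 0: {B, C, D}
read 1: {A, B, C, E}
Reachable ∩ accepting = {} — empty.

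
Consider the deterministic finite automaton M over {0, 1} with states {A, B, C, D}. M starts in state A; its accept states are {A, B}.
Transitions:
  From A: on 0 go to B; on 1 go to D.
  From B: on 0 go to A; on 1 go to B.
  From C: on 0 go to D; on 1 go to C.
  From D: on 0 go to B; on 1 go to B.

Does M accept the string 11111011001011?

accepted

A --1--> D
D --1--> B
B --1--> B
B --1--> B
B --1--> B
B --0--> A
A --1--> D
D --1--> B
B --0--> A
A --0--> B
B --1--> B
B --0--> A
A --1--> D
D --1--> B
End in state B, which is an accepting state.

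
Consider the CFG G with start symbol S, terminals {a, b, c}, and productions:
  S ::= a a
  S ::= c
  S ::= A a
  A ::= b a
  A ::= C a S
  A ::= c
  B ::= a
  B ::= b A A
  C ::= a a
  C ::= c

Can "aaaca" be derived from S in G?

yes

S ⇒ Aa ⇒ CaSa ⇒ aaaSa ⇒ aaaca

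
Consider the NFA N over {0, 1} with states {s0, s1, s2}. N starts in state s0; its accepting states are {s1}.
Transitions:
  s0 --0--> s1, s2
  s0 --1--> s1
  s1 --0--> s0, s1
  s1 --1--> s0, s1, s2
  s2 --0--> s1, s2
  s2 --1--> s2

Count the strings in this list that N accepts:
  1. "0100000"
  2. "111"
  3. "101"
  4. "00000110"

4

"0100000": accepted
"111": accepted
"101": accepted
"00000110": accepted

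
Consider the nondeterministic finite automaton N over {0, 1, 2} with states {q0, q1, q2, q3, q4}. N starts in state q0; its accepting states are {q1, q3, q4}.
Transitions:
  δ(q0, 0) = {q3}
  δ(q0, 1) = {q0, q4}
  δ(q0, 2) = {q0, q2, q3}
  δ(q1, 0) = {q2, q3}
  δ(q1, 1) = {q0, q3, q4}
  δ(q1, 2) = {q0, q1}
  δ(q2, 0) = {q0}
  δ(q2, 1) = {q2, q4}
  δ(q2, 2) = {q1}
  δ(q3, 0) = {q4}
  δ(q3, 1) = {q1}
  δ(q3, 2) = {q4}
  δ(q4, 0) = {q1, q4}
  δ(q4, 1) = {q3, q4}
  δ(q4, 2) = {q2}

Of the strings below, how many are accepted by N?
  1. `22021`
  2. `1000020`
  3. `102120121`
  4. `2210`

4

`22021`: accepted
`1000020`: accepted
`102120121`: accepted
`2210`: accepted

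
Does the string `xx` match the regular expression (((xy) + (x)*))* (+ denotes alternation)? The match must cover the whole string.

yes

Split into 2 pieces x · x; each matches ((xy)+(x)*).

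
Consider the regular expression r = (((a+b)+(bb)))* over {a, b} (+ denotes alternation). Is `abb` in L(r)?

Split into 3 pieces a · b · b; each matches ((a+b)+(bb)).

yes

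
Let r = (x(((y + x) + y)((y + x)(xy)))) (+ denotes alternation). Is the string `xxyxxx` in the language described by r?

no

No split of xxyxxx into u·v has x matching u and (((y+x)+y)((y+x)(xy))) matching v.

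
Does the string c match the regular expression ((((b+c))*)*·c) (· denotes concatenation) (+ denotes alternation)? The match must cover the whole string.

Split as ε·c: (((b+c))*)* matches ε and c matches c.

yes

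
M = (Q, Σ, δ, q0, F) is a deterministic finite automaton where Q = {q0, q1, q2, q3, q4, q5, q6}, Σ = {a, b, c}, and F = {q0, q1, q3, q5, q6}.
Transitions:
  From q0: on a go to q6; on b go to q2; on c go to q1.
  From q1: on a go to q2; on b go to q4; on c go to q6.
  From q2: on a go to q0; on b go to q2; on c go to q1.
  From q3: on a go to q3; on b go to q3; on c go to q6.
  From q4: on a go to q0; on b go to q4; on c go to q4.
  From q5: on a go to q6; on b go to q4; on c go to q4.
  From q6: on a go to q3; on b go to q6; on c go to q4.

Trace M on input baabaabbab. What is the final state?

q0 --b--> q2
q2 --a--> q0
q0 --a--> q6
q6 --b--> q6
q6 --a--> q3
q3 --a--> q3
q3 --b--> q3
q3 --b--> q3
q3 --a--> q3
q3 --b--> q3

q3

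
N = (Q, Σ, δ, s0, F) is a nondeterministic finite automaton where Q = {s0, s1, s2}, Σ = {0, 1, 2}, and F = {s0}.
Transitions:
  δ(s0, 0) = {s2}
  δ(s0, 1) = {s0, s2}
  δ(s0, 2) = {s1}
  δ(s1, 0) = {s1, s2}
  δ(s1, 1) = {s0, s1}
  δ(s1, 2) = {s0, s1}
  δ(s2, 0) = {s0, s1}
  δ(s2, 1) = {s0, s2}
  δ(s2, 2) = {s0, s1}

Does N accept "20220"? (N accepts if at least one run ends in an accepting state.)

Start: {s0}
read 2: {s1}
read 0: {s1, s2}
read 2: {s0, s1}
read 2: {s0, s1}
read 0: {s1, s2}
Reachable ∩ accepting = {} — empty.

rejected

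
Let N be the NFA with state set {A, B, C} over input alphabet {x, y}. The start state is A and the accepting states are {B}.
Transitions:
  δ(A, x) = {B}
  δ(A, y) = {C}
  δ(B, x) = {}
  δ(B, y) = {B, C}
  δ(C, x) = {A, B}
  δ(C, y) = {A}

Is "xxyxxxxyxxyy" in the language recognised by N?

Start: {A}
read x: {B}
read x: {}
The reachable set is empty and stays empty for the remaining 10 symbols.
Reachable ∩ accepting = {} — empty.

rejected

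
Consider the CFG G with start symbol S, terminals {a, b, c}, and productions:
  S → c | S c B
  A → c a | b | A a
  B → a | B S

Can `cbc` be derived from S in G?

no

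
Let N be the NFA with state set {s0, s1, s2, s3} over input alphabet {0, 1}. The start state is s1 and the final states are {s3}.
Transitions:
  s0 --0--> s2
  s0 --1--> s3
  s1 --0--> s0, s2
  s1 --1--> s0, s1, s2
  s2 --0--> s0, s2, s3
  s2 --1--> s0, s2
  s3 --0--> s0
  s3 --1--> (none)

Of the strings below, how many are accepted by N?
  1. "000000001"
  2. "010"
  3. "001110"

3

"000000001": accepted
"010": accepted
"001110": accepted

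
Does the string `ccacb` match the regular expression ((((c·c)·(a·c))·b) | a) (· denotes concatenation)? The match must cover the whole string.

The left alternative (((c·c)·(a·c))·b) matches ccacb.

yes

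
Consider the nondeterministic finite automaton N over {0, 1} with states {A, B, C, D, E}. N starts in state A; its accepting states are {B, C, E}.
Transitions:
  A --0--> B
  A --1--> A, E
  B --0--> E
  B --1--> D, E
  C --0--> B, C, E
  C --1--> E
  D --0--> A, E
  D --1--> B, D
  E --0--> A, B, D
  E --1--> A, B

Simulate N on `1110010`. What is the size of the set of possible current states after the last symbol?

4

Start: {A}
read 1: {A, E}
read 1: {A, B, E}
read 1: {A, B, D, E}
read 0: {A, B, D, E}
read 0: {A, B, D, E}
read 1: {A, B, D, E}
read 0: {A, B, D, E}
Final reachable set {A, B, D, E} has 4 states.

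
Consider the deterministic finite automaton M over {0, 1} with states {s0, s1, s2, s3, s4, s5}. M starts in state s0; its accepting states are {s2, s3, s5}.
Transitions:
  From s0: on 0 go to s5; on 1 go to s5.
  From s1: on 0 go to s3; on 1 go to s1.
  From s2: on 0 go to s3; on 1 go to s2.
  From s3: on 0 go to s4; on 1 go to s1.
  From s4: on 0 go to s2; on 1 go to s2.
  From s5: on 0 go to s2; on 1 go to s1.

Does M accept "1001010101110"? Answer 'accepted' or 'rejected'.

s0 --1--> s5
s5 --0--> s2
s2 --0--> s3
s3 --1--> s1
s1 --0--> s3
s3 --1--> s1
s1 --0--> s3
s3 --1--> s1
s1 --0--> s3
s3 --1--> s1
s1 --1--> s1
s1 --1--> s1
s1 --0--> s3
End in state s3, which is an accepting state.

accepted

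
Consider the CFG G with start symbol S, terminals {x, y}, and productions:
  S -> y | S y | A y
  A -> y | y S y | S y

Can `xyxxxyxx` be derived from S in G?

no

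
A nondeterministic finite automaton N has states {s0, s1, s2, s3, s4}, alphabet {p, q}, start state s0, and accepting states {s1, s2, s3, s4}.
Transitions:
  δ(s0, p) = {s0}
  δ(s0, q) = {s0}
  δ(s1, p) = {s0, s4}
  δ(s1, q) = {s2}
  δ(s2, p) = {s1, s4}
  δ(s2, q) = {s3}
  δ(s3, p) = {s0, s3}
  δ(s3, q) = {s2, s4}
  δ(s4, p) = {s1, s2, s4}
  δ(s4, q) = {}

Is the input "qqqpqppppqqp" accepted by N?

rejected

Start: {s0}
read q: {s0}
read q: {s0}
read q: {s0}
read p: {s0}
read q: {s0}
read p: {s0}
read p: {s0}
read p: {s0}
read p: {s0}
read q: {s0}
read q: {s0}
read p: {s0}
Reachable ∩ accepting = {} — empty.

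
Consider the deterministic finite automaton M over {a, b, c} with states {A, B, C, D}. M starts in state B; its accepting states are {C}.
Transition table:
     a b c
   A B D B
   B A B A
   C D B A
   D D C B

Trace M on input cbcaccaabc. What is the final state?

B --c--> A
A --b--> D
D --c--> B
B --a--> A
A --c--> B
B --c--> A
A --a--> B
B --a--> A
A --b--> D
D --c--> B

B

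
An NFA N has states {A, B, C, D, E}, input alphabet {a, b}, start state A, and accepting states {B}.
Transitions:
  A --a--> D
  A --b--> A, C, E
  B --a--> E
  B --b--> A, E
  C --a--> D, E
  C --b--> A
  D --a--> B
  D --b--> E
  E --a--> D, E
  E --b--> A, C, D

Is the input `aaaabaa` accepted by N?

Start: {A}
read a: {D}
read a: {B}
read a: {E}
read a: {D, E}
read b: {A, C, D, E}
read a: {B, D, E}
read a: {B, D, E}
Reachable ∩ accepting = {B} — nonempty.

accepted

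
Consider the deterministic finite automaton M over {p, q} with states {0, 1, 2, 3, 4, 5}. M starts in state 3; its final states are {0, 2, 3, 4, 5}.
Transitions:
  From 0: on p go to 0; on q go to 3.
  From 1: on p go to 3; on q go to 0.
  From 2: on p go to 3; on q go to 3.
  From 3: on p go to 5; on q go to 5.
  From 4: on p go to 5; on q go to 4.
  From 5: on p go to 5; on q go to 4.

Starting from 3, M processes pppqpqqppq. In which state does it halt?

4

3 --p--> 5
5 --p--> 5
5 --p--> 5
5 --q--> 4
4 --p--> 5
5 --q--> 4
4 --q--> 4
4 --p--> 5
5 --p--> 5
5 --q--> 4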